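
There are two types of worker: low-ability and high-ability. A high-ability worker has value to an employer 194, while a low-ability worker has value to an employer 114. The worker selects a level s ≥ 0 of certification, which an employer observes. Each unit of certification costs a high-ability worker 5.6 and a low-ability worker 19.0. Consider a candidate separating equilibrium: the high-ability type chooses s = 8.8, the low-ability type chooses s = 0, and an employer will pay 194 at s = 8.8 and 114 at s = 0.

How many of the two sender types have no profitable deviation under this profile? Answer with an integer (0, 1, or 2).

Low-ability type: stay at 0 → 114; mimic → 194 − 19.0 × 8.8 = 26.8. IC holds (114 ≥ 26.8).
High-ability type: signal → 194 − 5.6 × 8.8 = 144.72; deviate to 0 → 114. IC holds (144.72 ≥ 114).
2 of 2 constraints hold, so this is a separating equilibrium.

2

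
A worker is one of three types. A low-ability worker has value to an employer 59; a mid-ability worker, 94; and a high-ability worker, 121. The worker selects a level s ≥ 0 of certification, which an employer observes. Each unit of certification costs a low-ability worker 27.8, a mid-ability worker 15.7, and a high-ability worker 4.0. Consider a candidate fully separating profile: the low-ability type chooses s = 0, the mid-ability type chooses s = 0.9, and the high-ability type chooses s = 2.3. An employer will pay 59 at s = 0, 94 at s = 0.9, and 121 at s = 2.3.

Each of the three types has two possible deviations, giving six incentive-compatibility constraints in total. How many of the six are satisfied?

4

Low-ability (own payoff 59): to s=0.9 gives 94 − 27.8×0.9 = 68.98 → profitable ✗; to s=2.3 gives 121 − 27.8×2.3 = 57.06 → no gain ✓.
Mid-ability (own payoff 94 − 15.7×0.9 = 79.87): to s=0 gives 59 → no gain ✓; to s=2.3 gives 121 − 15.7×2.3 = 84.89 → profitable ✗.
High-ability (own payoff 121 − 4.0×2.3 = 111.8): to s=0 gives 59 → no gain ✓; to s=0.9 gives 94 − 4.0×0.9 = 90.4 → no gain ✓.
4 of the 6 constraints hold; not an equilibrium.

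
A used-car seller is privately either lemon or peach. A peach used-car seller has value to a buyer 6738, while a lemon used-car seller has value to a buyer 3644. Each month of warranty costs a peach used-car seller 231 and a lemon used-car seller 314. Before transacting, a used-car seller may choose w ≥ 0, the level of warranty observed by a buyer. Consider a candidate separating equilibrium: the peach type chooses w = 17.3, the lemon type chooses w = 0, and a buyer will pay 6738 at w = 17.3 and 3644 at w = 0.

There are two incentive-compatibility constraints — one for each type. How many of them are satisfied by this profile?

Peach type: signal → 6738 − 231 × 17.3 = 2741.7; deviate to 0 → 3644. IC fails (2741.7 < 3644).
Lemon type: stay at 0 → 3644; mimic → 6738 − 314 × 17.3 = 1305.8. IC holds (3644 ≥ 1305.8).
1 of 2 constraints hold, so this profile is not an equilibrium.

1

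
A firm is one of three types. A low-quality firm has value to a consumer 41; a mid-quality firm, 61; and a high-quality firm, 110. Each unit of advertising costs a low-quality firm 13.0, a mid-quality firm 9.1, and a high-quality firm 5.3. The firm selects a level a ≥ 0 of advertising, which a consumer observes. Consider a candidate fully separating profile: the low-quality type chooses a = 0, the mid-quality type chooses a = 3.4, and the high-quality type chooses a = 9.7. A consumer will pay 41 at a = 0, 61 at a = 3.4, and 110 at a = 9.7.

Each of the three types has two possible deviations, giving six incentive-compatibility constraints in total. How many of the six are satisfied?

Mid-quality (own payoff 61 − 9.1×3.4 = 30.06): to a=0 gives 41 → profitable ✗; to a=9.7 gives 110 − 9.1×9.7 = 21.73 → no gain ✓.
High-quality (own payoff 110 − 5.3×9.7 = 58.59): to a=0 gives 41 → no gain ✓; to a=3.4 gives 61 − 5.3×3.4 = 42.98 → no gain ✓.
Low-quality (own payoff 41): to a=3.4 gives 61 − 13.0×3.4 = 16.8 → no gain ✓; to a=9.7 gives 110 − 13.0×9.7 = -16.1 → no gain ✓.
5 of the 6 constraints hold; not an equilibrium.

5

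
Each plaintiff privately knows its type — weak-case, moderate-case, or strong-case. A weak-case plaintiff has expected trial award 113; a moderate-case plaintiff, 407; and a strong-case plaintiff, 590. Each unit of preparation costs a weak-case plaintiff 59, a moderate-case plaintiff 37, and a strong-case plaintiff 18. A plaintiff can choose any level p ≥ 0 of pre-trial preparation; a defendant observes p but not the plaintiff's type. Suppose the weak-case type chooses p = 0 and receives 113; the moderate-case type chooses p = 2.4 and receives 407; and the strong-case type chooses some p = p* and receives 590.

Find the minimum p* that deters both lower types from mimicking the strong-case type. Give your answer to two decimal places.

8.08

Moderate-case type (on-path payoff 407 − 37×2.4 = 318.2) won't mimic when 318.2 ≥ 590 − 37·p*, i.e. p* ≥ 7.35.
Weak-case type (on-path payoff 113) won't mimic when 113 ≥ 590 − 59·p*, i.e. p* ≥ 8.08.
Both must hold, so p* = max(8.08, 7.35) = 8.08. The weak-case type's constraint binds.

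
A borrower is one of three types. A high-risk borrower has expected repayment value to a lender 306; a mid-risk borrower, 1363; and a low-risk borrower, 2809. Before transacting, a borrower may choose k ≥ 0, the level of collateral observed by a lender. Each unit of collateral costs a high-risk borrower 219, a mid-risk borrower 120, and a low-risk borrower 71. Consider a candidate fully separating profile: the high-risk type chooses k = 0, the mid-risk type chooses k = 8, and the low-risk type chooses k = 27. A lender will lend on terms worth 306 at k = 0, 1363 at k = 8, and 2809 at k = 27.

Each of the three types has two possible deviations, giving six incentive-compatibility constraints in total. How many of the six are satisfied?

6

High-risk (own payoff 306): to k=8 gives 1363 − 219×8 = -389 → no gain ✓; to k=27 gives 2809 − 219×27 = -3104 → no gain ✓.
Mid-risk (own payoff 1363 − 120×8 = 403): to k=0 gives 306 → no gain ✓; to k=27 gives 2809 − 120×27 = -431 → no gain ✓.
Low-risk (own payoff 2809 − 71×27 = 892): to k=0 gives 306 → no gain ✓; to k=8 gives 1363 − 71×8 = 795 → no gain ✓.
6 of the 6 constraints hold; this profile is a separating equilibrium.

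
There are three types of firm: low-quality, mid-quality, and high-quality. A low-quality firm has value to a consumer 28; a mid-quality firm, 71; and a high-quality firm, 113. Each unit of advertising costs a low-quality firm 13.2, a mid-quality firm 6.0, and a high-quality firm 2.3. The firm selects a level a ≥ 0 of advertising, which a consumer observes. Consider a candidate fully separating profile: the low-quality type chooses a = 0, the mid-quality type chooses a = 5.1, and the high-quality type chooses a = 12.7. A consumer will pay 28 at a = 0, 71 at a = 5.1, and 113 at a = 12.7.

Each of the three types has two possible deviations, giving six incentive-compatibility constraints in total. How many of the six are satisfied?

Mid-quality (own payoff 71 − 6.0×5.1 = 40.4): to a=0 gives 28 → no gain ✓; to a=12.7 gives 113 − 6.0×12.7 = 36.8 → no gain ✓.
High-quality (own payoff 113 − 2.3×12.7 = 83.79): to a=0 gives 28 → no gain ✓; to a=5.1 gives 71 − 2.3×5.1 = 59.27 → no gain ✓.
Low-quality (own payoff 28): to a=5.1 gives 71 − 13.2×5.1 = 3.68 → no gain ✓; to a=12.7 gives 113 − 13.2×12.7 = -54.64 → no gain ✓.
6 of the 6 constraints hold; this profile is a separating equilibrium.

6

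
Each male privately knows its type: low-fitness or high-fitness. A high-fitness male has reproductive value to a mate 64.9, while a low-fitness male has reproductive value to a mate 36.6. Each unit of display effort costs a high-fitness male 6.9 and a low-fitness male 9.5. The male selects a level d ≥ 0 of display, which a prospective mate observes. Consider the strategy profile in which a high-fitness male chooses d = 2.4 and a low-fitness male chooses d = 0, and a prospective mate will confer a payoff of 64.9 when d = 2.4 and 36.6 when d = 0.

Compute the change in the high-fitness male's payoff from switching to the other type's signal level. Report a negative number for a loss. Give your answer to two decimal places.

-11.74

Playing d = 2.4 the high-fitness male receives 64.9 − 6.9 × 2.4 = 48.34.
Deviating to d = 0 yields 36.6 instead.
Gain from deviating: 36.6 − 48.34 = -11.74.
The gain is negative, so the high-fitness type's incentive-compatibility constraint is satisfied.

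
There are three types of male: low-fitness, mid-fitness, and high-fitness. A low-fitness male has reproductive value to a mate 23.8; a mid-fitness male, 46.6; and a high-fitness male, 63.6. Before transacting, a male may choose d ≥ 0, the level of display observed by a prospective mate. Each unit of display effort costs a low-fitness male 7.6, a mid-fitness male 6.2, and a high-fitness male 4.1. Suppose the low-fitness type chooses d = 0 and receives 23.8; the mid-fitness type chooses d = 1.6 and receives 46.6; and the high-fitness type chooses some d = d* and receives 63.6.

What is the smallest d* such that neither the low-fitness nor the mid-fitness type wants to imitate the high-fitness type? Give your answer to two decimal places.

5.24

Mid-fitness type (on-path payoff 46.6 − 6.2×1.6 = 36.68) won't mimic when 36.68 ≥ 63.6 − 6.2·d*, i.e. d* ≥ 4.34.
Low-fitness type (on-path payoff 23.8) won't mimic when 23.8 ≥ 63.6 − 7.6·d*, i.e. d* ≥ 5.24.
Both must hold, so d* = max(5.24, 4.34) = 5.24. The low-fitness type's constraint binds.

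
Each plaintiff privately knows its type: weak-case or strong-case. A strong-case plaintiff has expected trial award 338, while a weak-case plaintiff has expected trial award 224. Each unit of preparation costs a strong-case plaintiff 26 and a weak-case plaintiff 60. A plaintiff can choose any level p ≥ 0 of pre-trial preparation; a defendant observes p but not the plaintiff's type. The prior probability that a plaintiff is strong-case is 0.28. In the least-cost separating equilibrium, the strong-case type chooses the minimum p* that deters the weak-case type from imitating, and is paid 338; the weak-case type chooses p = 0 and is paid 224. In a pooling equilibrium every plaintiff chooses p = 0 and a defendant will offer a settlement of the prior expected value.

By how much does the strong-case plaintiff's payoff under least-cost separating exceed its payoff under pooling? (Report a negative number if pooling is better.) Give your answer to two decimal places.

32.68

Least-cost separating signal: p* solves 224 = 338 − 60·p*, so p* = (338 − 224)/60 = 1.9.
Strong-case type's separating payoff: 338 − 26 × p* = 338 − 26 × (338 − 224)/60 = 338 − 2964/60 = 288.6.
Pooling payoff: 0.28 × 338 + 0.72 × 224 = 255.92.
Difference: 288.6 − 255.92 = 32.68.
The strong-case type prefers to separate.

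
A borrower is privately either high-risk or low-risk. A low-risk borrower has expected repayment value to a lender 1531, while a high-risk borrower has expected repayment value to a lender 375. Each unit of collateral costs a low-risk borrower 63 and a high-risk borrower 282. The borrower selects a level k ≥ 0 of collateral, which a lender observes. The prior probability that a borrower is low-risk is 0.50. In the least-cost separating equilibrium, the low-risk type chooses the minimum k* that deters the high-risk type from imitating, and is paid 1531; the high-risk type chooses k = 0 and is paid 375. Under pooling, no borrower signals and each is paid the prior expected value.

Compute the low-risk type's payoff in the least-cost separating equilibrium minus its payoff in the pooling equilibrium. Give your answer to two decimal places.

Least-cost separating signal: k* solves 375 = 1531 − 282·k*, so k* = (1531 − 375)/282 ≈ 4.0993.
Low-risk type's separating payoff: 1531 − 63 × k* = 1531 − 63 × (1531 − 375)/282 = 1531 − 72828/282 ≈ 1272.7447.
Pooling payoff: 0.50 × 1531 + 0.50 × 375 = 953.
Difference: 1272.7447 − 953 = 319.7447, i.e. 319.74 to two decimal places.
The low-risk type prefers to separate.

319.74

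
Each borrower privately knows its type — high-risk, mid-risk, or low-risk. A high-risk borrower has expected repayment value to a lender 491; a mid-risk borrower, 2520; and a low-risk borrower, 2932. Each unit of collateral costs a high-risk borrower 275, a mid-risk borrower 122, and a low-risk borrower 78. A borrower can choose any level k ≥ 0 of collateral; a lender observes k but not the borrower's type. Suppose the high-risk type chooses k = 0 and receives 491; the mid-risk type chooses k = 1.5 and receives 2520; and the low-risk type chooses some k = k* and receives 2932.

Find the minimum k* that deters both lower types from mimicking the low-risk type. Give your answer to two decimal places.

Mid-risk type (on-path payoff 2520 − 122×1.5 = 2337) won't mimic when 2337 ≥ 2932 − 122·k*, i.e. k* ≥ 4.88.
High-risk type (on-path payoff 491) won't mimic when 491 ≥ 2932 − 275·k*, i.e. k* ≥ 8.88.
Both must hold, so k* = max(8.88, 4.88) = 8.88. The high-risk type's constraint binds.

8.88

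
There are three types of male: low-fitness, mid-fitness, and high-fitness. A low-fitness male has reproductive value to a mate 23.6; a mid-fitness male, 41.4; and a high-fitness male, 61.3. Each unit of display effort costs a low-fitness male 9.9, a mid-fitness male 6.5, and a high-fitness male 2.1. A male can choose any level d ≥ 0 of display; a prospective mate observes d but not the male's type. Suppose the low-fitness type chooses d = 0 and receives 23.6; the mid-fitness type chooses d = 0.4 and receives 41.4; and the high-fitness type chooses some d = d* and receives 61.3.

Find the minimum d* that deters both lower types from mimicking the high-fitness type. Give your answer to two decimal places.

3.81

Low-fitness type (on-path payoff 23.6) won't mimic when 23.6 ≥ 61.3 − 9.9·d*, i.e. d* ≥ 3.81.
Mid-fitness type (on-path payoff 41.4 − 6.5×0.4 = 38.8) won't mimic when 38.8 ≥ 61.3 − 6.5·d*, i.e. d* ≥ 3.46.
Both must hold, so d* = max(3.81, 3.46) = 3.81. The low-fitness type's constraint binds.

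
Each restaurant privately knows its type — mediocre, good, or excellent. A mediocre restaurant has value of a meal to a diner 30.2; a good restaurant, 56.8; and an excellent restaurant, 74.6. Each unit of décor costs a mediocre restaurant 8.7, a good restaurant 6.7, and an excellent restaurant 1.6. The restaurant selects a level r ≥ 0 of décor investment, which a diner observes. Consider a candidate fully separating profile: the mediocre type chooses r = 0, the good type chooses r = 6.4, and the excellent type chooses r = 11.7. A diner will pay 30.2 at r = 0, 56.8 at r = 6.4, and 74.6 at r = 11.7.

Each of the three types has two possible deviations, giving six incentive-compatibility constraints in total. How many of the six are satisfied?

5

Mediocre (own payoff 30.2): to r=6.4 gives 56.8 − 8.7×6.4 = 1.12 → no gain ✓; to r=11.7 gives 74.6 − 8.7×11.7 = -27.19 → no gain ✓.
Excellent (own payoff 74.6 − 1.6×11.7 = 55.88): to r=0 gives 30.2 → no gain ✓; to r=6.4 gives 56.8 − 1.6×6.4 = 46.56 → no gain ✓.
Good (own payoff 56.8 − 6.7×6.4 = 13.92): to r=0 gives 30.2 → profitable ✗; to r=11.7 gives 74.6 − 6.7×11.7 = -3.79 → no gain ✓.
5 of the 6 constraints hold; not an equilibrium.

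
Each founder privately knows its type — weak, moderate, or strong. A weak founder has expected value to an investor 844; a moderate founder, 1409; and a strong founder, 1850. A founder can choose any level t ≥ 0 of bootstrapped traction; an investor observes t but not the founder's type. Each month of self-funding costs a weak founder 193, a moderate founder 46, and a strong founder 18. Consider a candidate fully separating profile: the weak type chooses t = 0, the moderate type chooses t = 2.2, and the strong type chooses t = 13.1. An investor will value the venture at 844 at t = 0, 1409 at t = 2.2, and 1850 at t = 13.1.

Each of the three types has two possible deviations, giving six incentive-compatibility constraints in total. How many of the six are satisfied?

5

Weak (own payoff 844): to t=2.2 gives 1409 − 193×2.2 = 984.4 → profitable ✗; to t=13.1 gives 1850 − 193×13.1 = -678.3 → no gain ✓.
Moderate (own payoff 1409 − 46×2.2 = 1307.8): to t=0 gives 844 → no gain ✓; to t=13.1 gives 1850 − 46×13.1 = 1247.4 → no gain ✓.
Strong (own payoff 1850 − 18×13.1 = 1614.2): to t=0 gives 844 → no gain ✓; to t=2.2 gives 1409 − 18×2.2 = 1369.4 → no gain ✓.
5 of the 6 constraints hold; not an equilibrium.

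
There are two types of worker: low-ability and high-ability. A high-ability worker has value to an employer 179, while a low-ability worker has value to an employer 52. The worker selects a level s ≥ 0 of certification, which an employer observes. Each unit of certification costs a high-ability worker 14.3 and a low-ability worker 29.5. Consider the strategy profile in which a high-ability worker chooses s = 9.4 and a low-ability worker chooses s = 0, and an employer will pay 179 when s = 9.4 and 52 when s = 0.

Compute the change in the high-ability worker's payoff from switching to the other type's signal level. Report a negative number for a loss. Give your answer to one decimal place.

Playing s = 9.4 the high-ability worker receives 179 − 14.3 × 9.4 = 44.58.
Deviating to s = 0 yields 52 instead.
Gain from deviating: 52 − 44.58 = 7.42, i.e. 7.4 to one decimal place.
The gain is positive, so the high-ability type's incentive-compatibility constraint is violated — this profile is not a separating equilibrium.

7.4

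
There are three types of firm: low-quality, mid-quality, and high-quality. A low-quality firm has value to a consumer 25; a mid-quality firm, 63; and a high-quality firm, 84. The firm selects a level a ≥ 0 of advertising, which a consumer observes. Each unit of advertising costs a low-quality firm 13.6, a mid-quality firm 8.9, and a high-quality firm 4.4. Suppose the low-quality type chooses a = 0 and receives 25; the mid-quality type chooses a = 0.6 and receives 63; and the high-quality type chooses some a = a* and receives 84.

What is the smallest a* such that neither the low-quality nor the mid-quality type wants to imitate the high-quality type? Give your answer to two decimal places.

Mid-quality type (on-path payoff 63 − 8.9×0.6 = 57.66) won't mimic when 57.66 ≥ 84 − 8.9·a*, i.e. a* ≥ 2.96.
Low-quality type (on-path payoff 25) won't mimic when 25 ≥ 84 − 13.6·a*, i.e. a* ≥ 4.34.
Both must hold, so a* = max(4.34, 2.96) = 4.34. The low-quality type's constraint binds.

4.34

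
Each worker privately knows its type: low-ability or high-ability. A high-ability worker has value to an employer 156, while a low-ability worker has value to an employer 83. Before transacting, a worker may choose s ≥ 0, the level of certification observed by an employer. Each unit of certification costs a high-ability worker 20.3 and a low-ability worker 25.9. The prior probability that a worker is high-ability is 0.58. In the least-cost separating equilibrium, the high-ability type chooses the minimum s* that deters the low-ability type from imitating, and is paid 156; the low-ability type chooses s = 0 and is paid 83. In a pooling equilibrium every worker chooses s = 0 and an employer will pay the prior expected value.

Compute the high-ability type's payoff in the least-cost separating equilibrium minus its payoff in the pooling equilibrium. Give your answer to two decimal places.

Least-cost separating signal: s* solves 83 = 156 − 25.9·s*, so s* = (156 − 83)/25.9 ≈ 2.8185.
High-ability type's separating payoff: 156 − 20.3 × s* = 156 − 20.3 × (156 − 83)/25.9 = 156 − 1481.9/25.9 ≈ 98.7838.
Pooling payoff: 0.58 × 156 + 0.42 × 83 = 125.34.
Difference: 98.7838 − 125.34 = -26.5562, i.e. -26.56 to two decimal places.
The high-ability type would prefer the pooling outcome.

-26.56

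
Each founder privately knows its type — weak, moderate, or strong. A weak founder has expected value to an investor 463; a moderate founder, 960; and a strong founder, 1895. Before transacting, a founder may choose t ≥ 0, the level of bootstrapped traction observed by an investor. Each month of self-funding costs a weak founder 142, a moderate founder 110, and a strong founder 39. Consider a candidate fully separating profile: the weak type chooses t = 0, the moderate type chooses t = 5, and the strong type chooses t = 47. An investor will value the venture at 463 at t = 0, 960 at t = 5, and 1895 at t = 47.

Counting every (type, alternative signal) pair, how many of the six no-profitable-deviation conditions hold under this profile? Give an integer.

3

Moderate (own payoff 960 − 110×5 = 410): to t=0 gives 463 → profitable ✗; to t=47 gives 1895 − 110×47 = -3275 → no gain ✓.
Strong (own payoff 1895 − 39×47 = 62): to t=0 gives 463 → profitable ✗; to t=5 gives 960 − 39×5 = 765 → profitable ✗.
Weak (own payoff 463): to t=5 gives 960 − 142×5 = 250 → no gain ✓; to t=47 gives 1895 − 142×47 = -4779 → no gain ✓.
3 of the 6 constraints hold; not an equilibrium.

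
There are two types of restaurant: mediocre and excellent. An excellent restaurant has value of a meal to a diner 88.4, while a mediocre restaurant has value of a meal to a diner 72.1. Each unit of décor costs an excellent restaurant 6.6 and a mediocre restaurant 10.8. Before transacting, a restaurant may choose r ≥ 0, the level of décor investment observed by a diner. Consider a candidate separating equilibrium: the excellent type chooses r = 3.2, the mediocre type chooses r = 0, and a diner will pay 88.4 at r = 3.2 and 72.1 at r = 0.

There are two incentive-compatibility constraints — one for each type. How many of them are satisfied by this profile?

1

Mediocre type: stay at 0 → 72.1; mimic → 88.4 − 10.8 × 3.2 = 53.84. IC holds (72.1 ≥ 53.84).
Excellent type: signal → 88.4 − 6.6 × 3.2 = 67.28; deviate to 0 → 72.1. IC fails (67.28 < 72.1).
1 of 2 constraints hold, so this profile is not an equilibrium.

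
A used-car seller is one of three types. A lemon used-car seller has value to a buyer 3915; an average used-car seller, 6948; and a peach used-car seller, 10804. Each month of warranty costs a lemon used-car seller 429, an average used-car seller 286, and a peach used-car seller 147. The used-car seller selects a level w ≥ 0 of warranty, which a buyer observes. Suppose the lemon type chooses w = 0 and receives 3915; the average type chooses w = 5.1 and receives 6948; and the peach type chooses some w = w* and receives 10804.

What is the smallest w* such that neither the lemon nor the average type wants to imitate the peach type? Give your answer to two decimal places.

Average type (on-path payoff 6948 − 286×5.1 = 5489.4) won't mimic when 5489.4 ≥ 10804 − 286·w*, i.e. w* ≥ 18.58.
Lemon type (on-path payoff 3915) won't mimic when 3915 ≥ 10804 − 429·w*, i.e. w* ≥ 16.06.
Both must hold, so w* = max(16.06, 18.58) = 18.58. The average type's constraint binds.

18.58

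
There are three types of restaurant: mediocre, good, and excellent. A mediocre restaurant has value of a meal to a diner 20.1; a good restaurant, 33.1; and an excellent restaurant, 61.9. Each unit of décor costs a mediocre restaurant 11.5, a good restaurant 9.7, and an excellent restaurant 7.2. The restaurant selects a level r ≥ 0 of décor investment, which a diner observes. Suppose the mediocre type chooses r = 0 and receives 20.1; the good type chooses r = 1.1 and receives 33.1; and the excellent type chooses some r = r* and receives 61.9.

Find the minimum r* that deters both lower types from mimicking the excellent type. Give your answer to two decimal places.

4.07

Good type (on-path payoff 33.1 − 9.7×1.1 = 22.43) won't mimic when 22.43 ≥ 61.9 − 9.7·r*, i.e. r* ≥ 4.07.
Mediocre type (on-path payoff 20.1) won't mimic when 20.1 ≥ 61.9 − 11.5·r*, i.e. r* ≥ 3.63.
Both must hold, so r* = max(3.63, 4.07) = 4.07. The good type's constraint binds.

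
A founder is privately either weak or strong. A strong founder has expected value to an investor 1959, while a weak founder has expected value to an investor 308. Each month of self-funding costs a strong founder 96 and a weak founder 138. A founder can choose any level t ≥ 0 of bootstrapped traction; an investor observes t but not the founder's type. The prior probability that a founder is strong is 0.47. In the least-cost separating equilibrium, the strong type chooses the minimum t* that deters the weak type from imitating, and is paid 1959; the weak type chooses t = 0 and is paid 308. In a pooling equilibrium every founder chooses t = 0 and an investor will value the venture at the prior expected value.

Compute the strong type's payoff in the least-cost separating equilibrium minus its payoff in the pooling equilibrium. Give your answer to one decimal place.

Least-cost separating signal: t* solves 308 = 1959 − 138·t*, so t* = (1959 − 308)/138 ≈ 11.9638.
Strong type's separating payoff: 1959 − 96 × t* = 1959 − 96 × (1959 − 308)/138 = 1959 − 158496/138 ≈ 810.478.
Pooling payoff: 0.47 × 1959 + 0.53 × 308 = 1083.97.
Difference: 810.478 − 1083.97 = -273.492, i.e. -273.5 to one decimal place.
The strong type would prefer the pooling outcome.

-273.5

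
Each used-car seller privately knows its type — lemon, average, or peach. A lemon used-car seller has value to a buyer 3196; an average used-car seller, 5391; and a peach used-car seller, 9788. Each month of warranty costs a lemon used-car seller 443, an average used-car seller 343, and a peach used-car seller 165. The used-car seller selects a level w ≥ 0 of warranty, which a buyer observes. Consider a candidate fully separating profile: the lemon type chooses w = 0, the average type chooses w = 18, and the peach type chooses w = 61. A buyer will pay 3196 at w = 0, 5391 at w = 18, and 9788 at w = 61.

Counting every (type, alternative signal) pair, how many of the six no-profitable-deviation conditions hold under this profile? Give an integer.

3

Peach (own payoff 9788 − 165×61 = -277): to w=0 gives 3196 → profitable ✗; to w=18 gives 5391 − 165×18 = 2421 → profitable ✗.
Lemon (own payoff 3196): to w=18 gives 5391 − 443×18 = -2583 → no gain ✓; to w=61 gives 9788 − 443×61 = -17235 → no gain ✓.
Average (own payoff 5391 − 343×18 = -783): to w=0 gives 3196 → profitable ✗; to w=61 gives 9788 − 343×61 = -11135 → no gain ✓.
3 of the 6 constraints hold; not an equilibrium.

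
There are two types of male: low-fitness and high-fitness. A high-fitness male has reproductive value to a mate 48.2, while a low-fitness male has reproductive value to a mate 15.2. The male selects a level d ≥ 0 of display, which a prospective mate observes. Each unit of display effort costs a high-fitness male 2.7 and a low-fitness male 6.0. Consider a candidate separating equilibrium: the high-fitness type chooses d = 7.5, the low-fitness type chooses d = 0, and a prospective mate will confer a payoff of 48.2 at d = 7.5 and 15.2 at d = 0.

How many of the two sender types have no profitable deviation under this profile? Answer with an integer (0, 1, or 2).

2

Low-fitness type: stay at 0 → 15.2; mimic → 48.2 − 6.0 × 7.5 = 3.2. IC holds (15.2 ≥ 3.2).
High-fitness type: signal → 48.2 − 2.7 × 7.5 = 27.95; deviate to 0 → 15.2. IC holds (27.95 ≥ 15.2).
2 of 2 constraints hold, so this is a separating equilibrium.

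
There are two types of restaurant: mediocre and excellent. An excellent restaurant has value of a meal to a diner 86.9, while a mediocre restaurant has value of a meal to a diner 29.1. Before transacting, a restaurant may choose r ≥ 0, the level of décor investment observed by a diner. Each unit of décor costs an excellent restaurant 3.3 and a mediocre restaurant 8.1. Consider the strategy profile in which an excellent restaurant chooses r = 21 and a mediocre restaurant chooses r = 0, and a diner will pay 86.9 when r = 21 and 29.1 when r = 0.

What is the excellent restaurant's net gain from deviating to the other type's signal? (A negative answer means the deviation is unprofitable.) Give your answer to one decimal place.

Playing r = 21 the excellent restaurant receives 86.9 − 3.3 × 21 = 17.6.
Deviating to r = 0 yields 29.1 instead.
Gain from deviating: 29.1 − 17.6 = 11.5.
The gain is positive, so the excellent type's incentive-compatibility constraint is violated — this profile is not a separating equilibrium.

11.5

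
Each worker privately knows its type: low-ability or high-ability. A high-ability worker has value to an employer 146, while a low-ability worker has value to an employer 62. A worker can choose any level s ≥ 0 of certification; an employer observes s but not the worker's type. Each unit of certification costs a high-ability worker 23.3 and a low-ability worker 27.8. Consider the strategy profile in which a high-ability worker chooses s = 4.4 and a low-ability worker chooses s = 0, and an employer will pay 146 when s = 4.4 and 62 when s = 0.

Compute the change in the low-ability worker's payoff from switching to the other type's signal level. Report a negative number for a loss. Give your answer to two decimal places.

Playing s = 0 the low-ability worker receives 62.
Deviating to s = 4.4 brings payment 146 at cost 27.8 × 4.4 = 122.32, netting 23.68.
Gain from deviating: 23.68 − 62 = -38.32.
The gain is negative, so the low-ability type's incentive-compatibility constraint is satisfied.

-38.32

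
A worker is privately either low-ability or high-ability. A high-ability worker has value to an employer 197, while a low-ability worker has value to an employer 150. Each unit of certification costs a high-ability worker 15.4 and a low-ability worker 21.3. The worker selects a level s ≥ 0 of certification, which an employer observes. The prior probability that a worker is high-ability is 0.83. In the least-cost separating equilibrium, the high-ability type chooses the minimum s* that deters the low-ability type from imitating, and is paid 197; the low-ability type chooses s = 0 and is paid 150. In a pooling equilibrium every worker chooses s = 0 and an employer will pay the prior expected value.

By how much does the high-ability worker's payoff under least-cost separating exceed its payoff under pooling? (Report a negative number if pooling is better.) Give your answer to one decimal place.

-26.0

Least-cost separating signal: s* solves 150 = 197 − 21.3·s*, so s* = (197 − 150)/21.3 ≈ 2.2066.
High-ability type's separating payoff: 197 − 15.4 × s* = 197 − 15.4 × (197 − 150)/21.3 = 197 − 723.8/21.3 ≈ 163.019.
Pooling payoff: 0.83 × 197 + 0.17 × 150 = 189.01.
Difference: 163.019 − 189.01 = -25.991, i.e. -26.0 to one decimal place.
The high-ability type would prefer the pooling outcome.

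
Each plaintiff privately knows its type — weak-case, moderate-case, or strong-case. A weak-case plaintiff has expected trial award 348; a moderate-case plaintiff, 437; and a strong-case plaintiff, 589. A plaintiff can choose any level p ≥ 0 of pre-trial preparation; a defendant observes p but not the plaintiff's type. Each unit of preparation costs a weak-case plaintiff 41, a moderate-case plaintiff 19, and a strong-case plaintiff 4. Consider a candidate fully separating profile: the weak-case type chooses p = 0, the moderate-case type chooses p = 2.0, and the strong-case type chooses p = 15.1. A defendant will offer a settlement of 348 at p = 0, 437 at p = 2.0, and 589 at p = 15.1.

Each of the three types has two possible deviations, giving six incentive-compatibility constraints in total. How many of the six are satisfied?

5

Moderate-case (own payoff 437 − 19×2.0 = 399): to p=0 gives 348 → no gain ✓; to p=15.1 gives 589 − 19×15.1 = 302.1 → no gain ✓.
Weak-case (own payoff 348): to p=2.0 gives 437 − 41×2.0 = 355 → profitable ✗; to p=15.1 gives 589 − 41×15.1 = -30.1 → no gain ✓.
Strong-case (own payoff 589 − 4×15.1 = 528.6): to p=0 gives 348 → no gain ✓; to p=2.0 gives 437 − 4×2.0 = 429 → no gain ✓.
5 of the 6 constraints hold; not an equilibrium.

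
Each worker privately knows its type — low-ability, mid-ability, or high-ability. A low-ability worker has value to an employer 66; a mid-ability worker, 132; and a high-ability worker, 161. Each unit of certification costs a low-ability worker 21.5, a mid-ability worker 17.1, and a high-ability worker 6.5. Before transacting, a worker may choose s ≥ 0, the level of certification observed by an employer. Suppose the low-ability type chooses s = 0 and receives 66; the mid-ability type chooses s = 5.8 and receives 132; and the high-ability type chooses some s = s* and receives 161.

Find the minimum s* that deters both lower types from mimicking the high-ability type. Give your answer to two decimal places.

Mid-ability type (on-path payoff 132 − 17.1×5.8 = 32.82) won't mimic when 32.82 ≥ 161 − 17.1·s*, i.e. s* ≥ 7.50.
Low-ability type (on-path payoff 66) won't mimic when 66 ≥ 161 − 21.5·s*, i.e. s* ≥ 4.42.
Both must hold, so s* = max(4.42, 7.50) = 7.50. The mid-ability type's constraint binds.

7.50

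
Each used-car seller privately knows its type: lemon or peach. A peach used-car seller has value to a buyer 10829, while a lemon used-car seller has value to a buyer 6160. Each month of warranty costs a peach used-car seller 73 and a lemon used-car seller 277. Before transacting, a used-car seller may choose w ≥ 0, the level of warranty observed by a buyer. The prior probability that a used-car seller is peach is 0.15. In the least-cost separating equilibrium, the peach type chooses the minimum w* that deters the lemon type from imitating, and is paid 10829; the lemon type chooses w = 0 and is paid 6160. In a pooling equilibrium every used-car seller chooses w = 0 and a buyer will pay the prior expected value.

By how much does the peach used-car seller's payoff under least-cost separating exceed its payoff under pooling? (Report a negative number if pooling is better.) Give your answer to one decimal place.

Least-cost separating signal: w* solves 6160 = 10829 − 277·w*, so w* = (10829 − 6160)/277 ≈ 16.8556.
Peach type's separating payoff: 10829 − 73 × w* = 10829 − 73 × (10829 − 6160)/277 = 10829 − 340837/277 ≈ 9598.542.
Pooling payoff: 0.15 × 10829 + 0.85 × 6160 = 6860.35.
Difference: 9598.542 − 6860.35 = 2738.192, i.e. 2738.2 to one decimal place.
The peach type prefers to separate.

2738.2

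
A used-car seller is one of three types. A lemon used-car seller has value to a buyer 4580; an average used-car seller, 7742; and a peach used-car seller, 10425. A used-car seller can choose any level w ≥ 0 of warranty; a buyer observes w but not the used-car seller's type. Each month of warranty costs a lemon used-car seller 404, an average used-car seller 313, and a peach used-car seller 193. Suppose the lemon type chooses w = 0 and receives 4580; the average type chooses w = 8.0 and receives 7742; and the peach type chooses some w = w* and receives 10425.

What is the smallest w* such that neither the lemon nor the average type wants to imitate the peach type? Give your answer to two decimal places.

16.57

Lemon type (on-path payoff 4580) won't mimic when 4580 ≥ 10425 − 404·w*, i.e. w* ≥ 14.47.
Average type (on-path payoff 7742 − 313×8.0 = 5238) won't mimic when 5238 ≥ 10425 − 313·w*, i.e. w* ≥ 16.57.
Both must hold, so w* = max(14.47, 16.57) = 16.57. The average type's constraint binds.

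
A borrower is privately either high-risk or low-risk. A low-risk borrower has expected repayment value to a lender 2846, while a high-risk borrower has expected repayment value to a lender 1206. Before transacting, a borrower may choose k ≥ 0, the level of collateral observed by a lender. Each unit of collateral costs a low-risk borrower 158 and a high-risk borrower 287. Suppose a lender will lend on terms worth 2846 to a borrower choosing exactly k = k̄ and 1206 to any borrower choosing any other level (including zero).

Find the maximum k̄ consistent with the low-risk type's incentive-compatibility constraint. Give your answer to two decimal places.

Choosing k̄ yields the low-risk type 2846 − 158·k̄; choosing zero yields 1206.
The low-risk type is indifferent at 2846 − 158·k̄ = 1206, i.e. k̄ = (2846 − 1206) / 158 ≈ 10.38.
For any k̄ above 10.38 the low-risk type would rather pool at zero, so separation collapses.

10.38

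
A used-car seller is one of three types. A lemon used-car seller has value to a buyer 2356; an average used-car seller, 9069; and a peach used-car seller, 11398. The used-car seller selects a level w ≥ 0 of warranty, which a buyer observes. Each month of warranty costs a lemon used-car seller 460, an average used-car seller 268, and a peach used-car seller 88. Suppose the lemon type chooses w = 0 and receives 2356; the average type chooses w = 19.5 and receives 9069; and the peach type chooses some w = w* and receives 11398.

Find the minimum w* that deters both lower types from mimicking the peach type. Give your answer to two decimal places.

28.19

Lemon type (on-path payoff 2356) won't mimic when 2356 ≥ 11398 − 460·w*, i.e. w* ≥ 19.66.
Average type (on-path payoff 9069 − 268×19.5 = 3843) won't mimic when 3843 ≥ 11398 − 268·w*, i.e. w* ≥ 28.19.
Both must hold, so w* = max(19.66, 28.19) = 28.19. The average type's constraint binds.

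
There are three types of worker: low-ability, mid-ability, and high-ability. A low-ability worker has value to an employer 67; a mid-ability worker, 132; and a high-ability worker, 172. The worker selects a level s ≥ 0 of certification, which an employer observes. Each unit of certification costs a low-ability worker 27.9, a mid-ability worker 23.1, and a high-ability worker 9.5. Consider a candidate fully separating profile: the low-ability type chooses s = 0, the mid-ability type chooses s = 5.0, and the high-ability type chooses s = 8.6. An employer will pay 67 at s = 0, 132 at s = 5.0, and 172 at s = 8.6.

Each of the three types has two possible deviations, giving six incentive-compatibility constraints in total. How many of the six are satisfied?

Low-ability (own payoff 67): to s=5.0 gives 132 − 27.9×5.0 = -7.5 → no gain ✓; to s=8.6 gives 172 − 27.9×8.6 = -67.94 → no gain ✓.
High-ability (own payoff 172 − 9.5×8.6 = 90.3): to s=0 gives 67 → no gain ✓; to s=5.0 gives 132 − 9.5×5.0 = 84.5 → no gain ✓.
Mid-ability (own payoff 132 − 23.1×5.0 = 16.5): to s=0 gives 67 → profitable ✗; to s=8.6 gives 172 − 23.1×8.6 = -26.66 → no gain ✓.
5 of the 6 constraints hold; not an equilibrium.

5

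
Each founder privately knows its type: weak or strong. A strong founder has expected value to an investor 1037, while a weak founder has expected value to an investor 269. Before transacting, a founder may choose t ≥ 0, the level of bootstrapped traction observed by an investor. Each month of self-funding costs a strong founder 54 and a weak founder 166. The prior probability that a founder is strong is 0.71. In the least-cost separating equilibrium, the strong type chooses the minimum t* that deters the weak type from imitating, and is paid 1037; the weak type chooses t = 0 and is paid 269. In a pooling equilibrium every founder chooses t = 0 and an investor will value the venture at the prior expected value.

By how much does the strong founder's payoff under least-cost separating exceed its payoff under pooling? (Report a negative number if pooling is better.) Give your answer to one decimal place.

-27.1

Least-cost separating signal: t* solves 269 = 1037 − 166·t*, so t* = (1037 − 269)/166 ≈ 4.6265.
Strong type's separating payoff: 1037 − 54 × t* = 1037 − 54 × (1037 − 269)/166 = 1037 − 41472/166 ≈ 787.169.
Pooling payoff: 0.71 × 1037 + 0.29 × 269 = 814.28.
Difference: 787.169 − 814.28 = -27.111, i.e. -27.1 to one decimal place.
The strong type would prefer the pooling outcome.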